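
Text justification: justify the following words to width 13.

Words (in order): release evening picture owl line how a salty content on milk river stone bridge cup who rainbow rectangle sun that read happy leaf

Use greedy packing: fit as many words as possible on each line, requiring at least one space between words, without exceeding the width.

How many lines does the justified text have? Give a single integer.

Answer: 12

Derivation:
Line 1: ['release'] (min_width=7, slack=6)
Line 2: ['evening'] (min_width=7, slack=6)
Line 3: ['picture', 'owl'] (min_width=11, slack=2)
Line 4: ['line', 'how', 'a'] (min_width=10, slack=3)
Line 5: ['salty', 'content'] (min_width=13, slack=0)
Line 6: ['on', 'milk', 'river'] (min_width=13, slack=0)
Line 7: ['stone', 'bridge'] (min_width=12, slack=1)
Line 8: ['cup', 'who'] (min_width=7, slack=6)
Line 9: ['rainbow'] (min_width=7, slack=6)
Line 10: ['rectangle', 'sun'] (min_width=13, slack=0)
Line 11: ['that', 'read'] (min_width=9, slack=4)
Line 12: ['happy', 'leaf'] (min_width=10, slack=3)
Total lines: 12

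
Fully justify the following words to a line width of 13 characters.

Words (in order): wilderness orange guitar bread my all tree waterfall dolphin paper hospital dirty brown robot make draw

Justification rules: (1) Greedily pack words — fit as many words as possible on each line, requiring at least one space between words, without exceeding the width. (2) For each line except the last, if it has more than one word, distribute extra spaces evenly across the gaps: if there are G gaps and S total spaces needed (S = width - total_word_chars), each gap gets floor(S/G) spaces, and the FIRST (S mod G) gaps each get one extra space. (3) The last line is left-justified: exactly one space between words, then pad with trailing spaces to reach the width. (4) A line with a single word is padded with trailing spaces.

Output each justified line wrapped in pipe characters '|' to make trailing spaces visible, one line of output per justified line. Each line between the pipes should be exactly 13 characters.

Line 1: ['wilderness'] (min_width=10, slack=3)
Line 2: ['orange', 'guitar'] (min_width=13, slack=0)
Line 3: ['bread', 'my', 'all'] (min_width=12, slack=1)
Line 4: ['tree'] (min_width=4, slack=9)
Line 5: ['waterfall'] (min_width=9, slack=4)
Line 6: ['dolphin', 'paper'] (min_width=13, slack=0)
Line 7: ['hospital'] (min_width=8, slack=5)
Line 8: ['dirty', 'brown'] (min_width=11, slack=2)
Line 9: ['robot', 'make'] (min_width=10, slack=3)
Line 10: ['draw'] (min_width=4, slack=9)

Answer: |wilderness   |
|orange guitar|
|bread  my all|
|tree         |
|waterfall    |
|dolphin paper|
|hospital     |
|dirty   brown|
|robot    make|
|draw         |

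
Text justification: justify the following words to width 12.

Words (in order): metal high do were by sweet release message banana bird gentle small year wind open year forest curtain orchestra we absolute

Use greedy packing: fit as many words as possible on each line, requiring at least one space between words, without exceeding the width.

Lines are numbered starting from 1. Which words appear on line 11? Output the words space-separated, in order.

Answer: curtain

Derivation:
Line 1: ['metal', 'high'] (min_width=10, slack=2)
Line 2: ['do', 'were', 'by'] (min_width=10, slack=2)
Line 3: ['sweet'] (min_width=5, slack=7)
Line 4: ['release'] (min_width=7, slack=5)
Line 5: ['message'] (min_width=7, slack=5)
Line 6: ['banana', 'bird'] (min_width=11, slack=1)
Line 7: ['gentle', 'small'] (min_width=12, slack=0)
Line 8: ['year', 'wind'] (min_width=9, slack=3)
Line 9: ['open', 'year'] (min_width=9, slack=3)
Line 10: ['forest'] (min_width=6, slack=6)
Line 11: ['curtain'] (min_width=7, slack=5)
Line 12: ['orchestra', 'we'] (min_width=12, slack=0)
Line 13: ['absolute'] (min_width=8, slack=4)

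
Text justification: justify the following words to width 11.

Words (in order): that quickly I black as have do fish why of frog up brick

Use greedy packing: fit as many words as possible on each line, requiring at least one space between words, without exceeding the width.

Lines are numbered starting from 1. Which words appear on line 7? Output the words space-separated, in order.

Answer: brick

Derivation:
Line 1: ['that'] (min_width=4, slack=7)
Line 2: ['quickly', 'I'] (min_width=9, slack=2)
Line 3: ['black', 'as'] (min_width=8, slack=3)
Line 4: ['have', 'do'] (min_width=7, slack=4)
Line 5: ['fish', 'why', 'of'] (min_width=11, slack=0)
Line 6: ['frog', 'up'] (min_width=7, slack=4)
Line 7: ['brick'] (min_width=5, slack=6)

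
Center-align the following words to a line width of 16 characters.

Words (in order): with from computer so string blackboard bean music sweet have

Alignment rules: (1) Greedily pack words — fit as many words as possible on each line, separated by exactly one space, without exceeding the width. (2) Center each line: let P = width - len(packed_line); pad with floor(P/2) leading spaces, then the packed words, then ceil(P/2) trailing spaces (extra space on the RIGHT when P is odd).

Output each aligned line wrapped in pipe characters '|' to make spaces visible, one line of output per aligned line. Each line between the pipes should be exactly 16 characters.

Answer: |   with from    |
|  computer so   |
|     string     |
|blackboard bean |
|music sweet have|

Derivation:
Line 1: ['with', 'from'] (min_width=9, slack=7)
Line 2: ['computer', 'so'] (min_width=11, slack=5)
Line 3: ['string'] (min_width=6, slack=10)
Line 4: ['blackboard', 'bean'] (min_width=15, slack=1)
Line 5: ['music', 'sweet', 'have'] (min_width=16, slack=0)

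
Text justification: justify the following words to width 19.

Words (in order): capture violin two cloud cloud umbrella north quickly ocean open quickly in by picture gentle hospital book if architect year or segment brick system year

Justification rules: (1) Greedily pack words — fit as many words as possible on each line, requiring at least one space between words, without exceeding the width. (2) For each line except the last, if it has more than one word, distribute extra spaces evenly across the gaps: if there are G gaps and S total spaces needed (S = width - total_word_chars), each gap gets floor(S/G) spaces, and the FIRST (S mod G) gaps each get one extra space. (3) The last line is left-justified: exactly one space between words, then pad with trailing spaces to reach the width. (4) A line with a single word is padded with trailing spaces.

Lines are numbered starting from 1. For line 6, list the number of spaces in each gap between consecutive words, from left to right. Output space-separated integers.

Answer: 6

Derivation:
Line 1: ['capture', 'violin', 'two'] (min_width=18, slack=1)
Line 2: ['cloud', 'cloud'] (min_width=11, slack=8)
Line 3: ['umbrella', 'north'] (min_width=14, slack=5)
Line 4: ['quickly', 'ocean', 'open'] (min_width=18, slack=1)
Line 5: ['quickly', 'in', 'by'] (min_width=13, slack=6)
Line 6: ['picture', 'gentle'] (min_width=14, slack=5)
Line 7: ['hospital', 'book', 'if'] (min_width=16, slack=3)
Line 8: ['architect', 'year', 'or'] (min_width=17, slack=2)
Line 9: ['segment', 'brick'] (min_width=13, slack=6)
Line 10: ['system', 'year'] (min_width=11, slack=8)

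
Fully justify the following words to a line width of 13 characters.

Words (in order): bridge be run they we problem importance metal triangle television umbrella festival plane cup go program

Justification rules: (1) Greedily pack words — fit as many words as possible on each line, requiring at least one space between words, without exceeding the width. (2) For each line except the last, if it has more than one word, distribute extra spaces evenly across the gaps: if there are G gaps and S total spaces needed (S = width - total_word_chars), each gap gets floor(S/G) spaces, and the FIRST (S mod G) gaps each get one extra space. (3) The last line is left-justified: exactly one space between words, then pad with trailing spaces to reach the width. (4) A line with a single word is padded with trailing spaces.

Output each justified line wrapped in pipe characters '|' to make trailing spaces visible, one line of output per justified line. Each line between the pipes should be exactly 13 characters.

Answer: |bridge be run|
|they       we|
|problem      |
|importance   |
|metal        |
|triangle     |
|television   |
|umbrella     |
|festival     |
|plane  cup go|
|program      |

Derivation:
Line 1: ['bridge', 'be', 'run'] (min_width=13, slack=0)
Line 2: ['they', 'we'] (min_width=7, slack=6)
Line 3: ['problem'] (min_width=7, slack=6)
Line 4: ['importance'] (min_width=10, slack=3)
Line 5: ['metal'] (min_width=5, slack=8)
Line 6: ['triangle'] (min_width=8, slack=5)
Line 7: ['television'] (min_width=10, slack=3)
Line 8: ['umbrella'] (min_width=8, slack=5)
Line 9: ['festival'] (min_width=8, slack=5)
Line 10: ['plane', 'cup', 'go'] (min_width=12, slack=1)
Line 11: ['program'] (min_width=7, slack=6)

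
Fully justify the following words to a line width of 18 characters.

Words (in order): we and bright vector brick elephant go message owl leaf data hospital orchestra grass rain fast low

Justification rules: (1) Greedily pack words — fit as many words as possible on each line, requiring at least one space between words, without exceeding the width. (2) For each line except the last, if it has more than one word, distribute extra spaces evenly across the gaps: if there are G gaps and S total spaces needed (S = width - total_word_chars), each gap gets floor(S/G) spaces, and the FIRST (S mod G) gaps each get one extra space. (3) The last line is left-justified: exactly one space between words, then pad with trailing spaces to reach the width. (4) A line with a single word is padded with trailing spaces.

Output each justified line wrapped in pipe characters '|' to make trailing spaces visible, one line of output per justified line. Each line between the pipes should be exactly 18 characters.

Line 1: ['we', 'and', 'bright'] (min_width=13, slack=5)
Line 2: ['vector', 'brick'] (min_width=12, slack=6)
Line 3: ['elephant', 'go'] (min_width=11, slack=7)
Line 4: ['message', 'owl', 'leaf'] (min_width=16, slack=2)
Line 5: ['data', 'hospital'] (min_width=13, slack=5)
Line 6: ['orchestra', 'grass'] (min_width=15, slack=3)
Line 7: ['rain', 'fast', 'low'] (min_width=13, slack=5)

Answer: |we    and   bright|
|vector       brick|
|elephant        go|
|message  owl  leaf|
|data      hospital|
|orchestra    grass|
|rain fast low     |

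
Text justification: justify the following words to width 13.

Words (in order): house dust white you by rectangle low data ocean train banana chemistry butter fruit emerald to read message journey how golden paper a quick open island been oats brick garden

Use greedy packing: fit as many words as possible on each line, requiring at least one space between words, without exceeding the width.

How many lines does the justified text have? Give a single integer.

Answer: 15

Derivation:
Line 1: ['house', 'dust'] (min_width=10, slack=3)
Line 2: ['white', 'you', 'by'] (min_width=12, slack=1)
Line 3: ['rectangle', 'low'] (min_width=13, slack=0)
Line 4: ['data', 'ocean'] (min_width=10, slack=3)
Line 5: ['train', 'banana'] (min_width=12, slack=1)
Line 6: ['chemistry'] (min_width=9, slack=4)
Line 7: ['butter', 'fruit'] (min_width=12, slack=1)
Line 8: ['emerald', 'to'] (min_width=10, slack=3)
Line 9: ['read', 'message'] (min_width=12, slack=1)
Line 10: ['journey', 'how'] (min_width=11, slack=2)
Line 11: ['golden', 'paper'] (min_width=12, slack=1)
Line 12: ['a', 'quick', 'open'] (min_width=12, slack=1)
Line 13: ['island', 'been'] (min_width=11, slack=2)
Line 14: ['oats', 'brick'] (min_width=10, slack=3)
Line 15: ['garden'] (min_width=6, slack=7)
Total lines: 15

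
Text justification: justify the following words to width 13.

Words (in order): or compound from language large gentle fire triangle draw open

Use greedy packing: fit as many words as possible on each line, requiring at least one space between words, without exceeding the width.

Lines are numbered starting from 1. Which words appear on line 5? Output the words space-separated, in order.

Line 1: ['or', 'compound'] (min_width=11, slack=2)
Line 2: ['from', 'language'] (min_width=13, slack=0)
Line 3: ['large', 'gentle'] (min_width=12, slack=1)
Line 4: ['fire', 'triangle'] (min_width=13, slack=0)
Line 5: ['draw', 'open'] (min_width=9, slack=4)

Answer: draw open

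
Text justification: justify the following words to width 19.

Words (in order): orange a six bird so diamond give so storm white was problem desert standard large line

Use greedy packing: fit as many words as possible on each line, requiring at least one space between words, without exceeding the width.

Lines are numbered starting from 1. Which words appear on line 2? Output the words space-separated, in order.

Answer: so diamond give so

Derivation:
Line 1: ['orange', 'a', 'six', 'bird'] (min_width=17, slack=2)
Line 2: ['so', 'diamond', 'give', 'so'] (min_width=18, slack=1)
Line 3: ['storm', 'white', 'was'] (min_width=15, slack=4)
Line 4: ['problem', 'desert'] (min_width=14, slack=5)
Line 5: ['standard', 'large', 'line'] (min_width=19, slack=0)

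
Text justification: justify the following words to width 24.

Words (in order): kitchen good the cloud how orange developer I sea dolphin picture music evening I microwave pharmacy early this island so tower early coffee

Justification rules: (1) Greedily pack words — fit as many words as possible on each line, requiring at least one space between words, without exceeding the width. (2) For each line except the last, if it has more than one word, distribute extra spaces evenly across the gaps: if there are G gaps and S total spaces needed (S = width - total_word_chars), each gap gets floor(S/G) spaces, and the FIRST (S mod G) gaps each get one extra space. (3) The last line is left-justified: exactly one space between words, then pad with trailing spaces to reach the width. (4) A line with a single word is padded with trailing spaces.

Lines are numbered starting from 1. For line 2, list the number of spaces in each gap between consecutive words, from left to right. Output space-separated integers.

Line 1: ['kitchen', 'good', 'the', 'cloud'] (min_width=22, slack=2)
Line 2: ['how', 'orange', 'developer', 'I'] (min_width=22, slack=2)
Line 3: ['sea', 'dolphin', 'picture'] (min_width=19, slack=5)
Line 4: ['music', 'evening', 'I'] (min_width=15, slack=9)
Line 5: ['microwave', 'pharmacy', 'early'] (min_width=24, slack=0)
Line 6: ['this', 'island', 'so', 'tower'] (min_width=20, slack=4)
Line 7: ['early', 'coffee'] (min_width=12, slack=12)

Answer: 2 2 1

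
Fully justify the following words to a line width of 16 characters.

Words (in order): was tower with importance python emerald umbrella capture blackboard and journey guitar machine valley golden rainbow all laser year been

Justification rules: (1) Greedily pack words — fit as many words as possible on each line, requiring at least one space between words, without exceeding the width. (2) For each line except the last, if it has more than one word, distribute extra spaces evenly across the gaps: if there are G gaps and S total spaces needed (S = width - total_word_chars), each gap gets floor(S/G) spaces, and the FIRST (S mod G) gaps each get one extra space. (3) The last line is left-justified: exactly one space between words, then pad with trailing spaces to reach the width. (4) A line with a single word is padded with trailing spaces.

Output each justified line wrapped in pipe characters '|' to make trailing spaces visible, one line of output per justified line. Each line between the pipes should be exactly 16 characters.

Line 1: ['was', 'tower', 'with'] (min_width=14, slack=2)
Line 2: ['importance'] (min_width=10, slack=6)
Line 3: ['python', 'emerald'] (min_width=14, slack=2)
Line 4: ['umbrella', 'capture'] (min_width=16, slack=0)
Line 5: ['blackboard', 'and'] (min_width=14, slack=2)
Line 6: ['journey', 'guitar'] (min_width=14, slack=2)
Line 7: ['machine', 'valley'] (min_width=14, slack=2)
Line 8: ['golden', 'rainbow'] (min_width=14, slack=2)
Line 9: ['all', 'laser', 'year'] (min_width=14, slack=2)
Line 10: ['been'] (min_width=4, slack=12)

Answer: |was  tower  with|
|importance      |
|python   emerald|
|umbrella capture|
|blackboard   and|
|journey   guitar|
|machine   valley|
|golden   rainbow|
|all  laser  year|
|been            |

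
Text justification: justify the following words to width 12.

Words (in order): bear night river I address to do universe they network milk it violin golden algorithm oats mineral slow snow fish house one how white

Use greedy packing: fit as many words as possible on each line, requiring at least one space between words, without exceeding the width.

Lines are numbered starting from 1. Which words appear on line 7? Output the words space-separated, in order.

Answer: violin

Derivation:
Line 1: ['bear', 'night'] (min_width=10, slack=2)
Line 2: ['river', 'I'] (min_width=7, slack=5)
Line 3: ['address', 'to'] (min_width=10, slack=2)
Line 4: ['do', 'universe'] (min_width=11, slack=1)
Line 5: ['they', 'network'] (min_width=12, slack=0)
Line 6: ['milk', 'it'] (min_width=7, slack=5)
Line 7: ['violin'] (min_width=6, slack=6)
Line 8: ['golden'] (min_width=6, slack=6)
Line 9: ['algorithm'] (min_width=9, slack=3)
Line 10: ['oats', 'mineral'] (min_width=12, slack=0)
Line 11: ['slow', 'snow'] (min_width=9, slack=3)
Line 12: ['fish', 'house'] (min_width=10, slack=2)
Line 13: ['one', 'how'] (min_width=7, slack=5)
Line 14: ['white'] (min_width=5, slack=7)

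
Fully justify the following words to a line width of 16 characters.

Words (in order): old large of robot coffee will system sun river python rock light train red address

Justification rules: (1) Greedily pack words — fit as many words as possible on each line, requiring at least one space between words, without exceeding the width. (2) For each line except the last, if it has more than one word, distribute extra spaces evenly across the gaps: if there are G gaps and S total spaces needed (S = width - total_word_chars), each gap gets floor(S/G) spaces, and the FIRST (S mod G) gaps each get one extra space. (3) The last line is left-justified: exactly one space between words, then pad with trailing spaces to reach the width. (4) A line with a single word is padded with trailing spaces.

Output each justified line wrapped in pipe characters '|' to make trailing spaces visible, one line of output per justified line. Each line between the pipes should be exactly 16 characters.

Line 1: ['old', 'large', 'of'] (min_width=12, slack=4)
Line 2: ['robot', 'coffee'] (min_width=12, slack=4)
Line 3: ['will', 'system', 'sun'] (min_width=15, slack=1)
Line 4: ['river', 'python'] (min_width=12, slack=4)
Line 5: ['rock', 'light', 'train'] (min_width=16, slack=0)
Line 6: ['red', 'address'] (min_width=11, slack=5)

Answer: |old   large   of|
|robot     coffee|
|will  system sun|
|river     python|
|rock light train|
|red address     |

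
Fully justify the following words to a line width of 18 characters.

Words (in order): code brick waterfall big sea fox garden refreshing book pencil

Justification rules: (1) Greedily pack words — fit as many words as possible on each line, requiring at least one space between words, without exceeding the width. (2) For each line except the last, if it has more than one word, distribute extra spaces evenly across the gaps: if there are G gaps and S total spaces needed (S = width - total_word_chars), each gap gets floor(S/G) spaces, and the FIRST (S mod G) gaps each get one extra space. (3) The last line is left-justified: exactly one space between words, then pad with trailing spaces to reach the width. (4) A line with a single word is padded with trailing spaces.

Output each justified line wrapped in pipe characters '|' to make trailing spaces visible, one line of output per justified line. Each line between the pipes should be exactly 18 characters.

Line 1: ['code', 'brick'] (min_width=10, slack=8)
Line 2: ['waterfall', 'big', 'sea'] (min_width=17, slack=1)
Line 3: ['fox', 'garden'] (min_width=10, slack=8)
Line 4: ['refreshing', 'book'] (min_width=15, slack=3)
Line 5: ['pencil'] (min_width=6, slack=12)

Answer: |code         brick|
|waterfall  big sea|
|fox         garden|
|refreshing    book|
|pencil            |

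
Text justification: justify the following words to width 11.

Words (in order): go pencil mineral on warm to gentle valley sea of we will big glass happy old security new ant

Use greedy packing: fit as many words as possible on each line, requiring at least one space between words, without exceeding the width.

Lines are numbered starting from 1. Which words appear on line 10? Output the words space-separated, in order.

Line 1: ['go', 'pencil'] (min_width=9, slack=2)
Line 2: ['mineral', 'on'] (min_width=10, slack=1)
Line 3: ['warm', 'to'] (min_width=7, slack=4)
Line 4: ['gentle'] (min_width=6, slack=5)
Line 5: ['valley', 'sea'] (min_width=10, slack=1)
Line 6: ['of', 'we', 'will'] (min_width=10, slack=1)
Line 7: ['big', 'glass'] (min_width=9, slack=2)
Line 8: ['happy', 'old'] (min_width=9, slack=2)
Line 9: ['security'] (min_width=8, slack=3)
Line 10: ['new', 'ant'] (min_width=7, slack=4)

Answer: new ant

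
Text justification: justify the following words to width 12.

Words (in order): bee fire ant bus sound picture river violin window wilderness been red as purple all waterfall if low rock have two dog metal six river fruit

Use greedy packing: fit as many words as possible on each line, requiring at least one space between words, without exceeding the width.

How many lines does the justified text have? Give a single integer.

Answer: 13

Derivation:
Line 1: ['bee', 'fire', 'ant'] (min_width=12, slack=0)
Line 2: ['bus', 'sound'] (min_width=9, slack=3)
Line 3: ['picture'] (min_width=7, slack=5)
Line 4: ['river', 'violin'] (min_width=12, slack=0)
Line 5: ['window'] (min_width=6, slack=6)
Line 6: ['wilderness'] (min_width=10, slack=2)
Line 7: ['been', 'red', 'as'] (min_width=11, slack=1)
Line 8: ['purple', 'all'] (min_width=10, slack=2)
Line 9: ['waterfall', 'if'] (min_width=12, slack=0)
Line 10: ['low', 'rock'] (min_width=8, slack=4)
Line 11: ['have', 'two', 'dog'] (min_width=12, slack=0)
Line 12: ['metal', 'six'] (min_width=9, slack=3)
Line 13: ['river', 'fruit'] (min_width=11, slack=1)
Total lines: 13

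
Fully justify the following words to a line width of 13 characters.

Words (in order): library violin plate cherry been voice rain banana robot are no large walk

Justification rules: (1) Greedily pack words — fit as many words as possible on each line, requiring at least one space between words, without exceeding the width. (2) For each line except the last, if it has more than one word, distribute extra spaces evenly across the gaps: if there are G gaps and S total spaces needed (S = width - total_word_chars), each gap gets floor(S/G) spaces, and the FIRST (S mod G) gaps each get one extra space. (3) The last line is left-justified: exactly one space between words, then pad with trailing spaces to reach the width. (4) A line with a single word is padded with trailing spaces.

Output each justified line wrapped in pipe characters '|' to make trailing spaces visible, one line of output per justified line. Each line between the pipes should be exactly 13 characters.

Answer: |library      |
|violin  plate|
|cherry   been|
|voice    rain|
|banana  robot|
|are  no large|
|walk         |

Derivation:
Line 1: ['library'] (min_width=7, slack=6)
Line 2: ['violin', 'plate'] (min_width=12, slack=1)
Line 3: ['cherry', 'been'] (min_width=11, slack=2)
Line 4: ['voice', 'rain'] (min_width=10, slack=3)
Line 5: ['banana', 'robot'] (min_width=12, slack=1)
Line 6: ['are', 'no', 'large'] (min_width=12, slack=1)
Line 7: ['walk'] (min_width=4, slack=9)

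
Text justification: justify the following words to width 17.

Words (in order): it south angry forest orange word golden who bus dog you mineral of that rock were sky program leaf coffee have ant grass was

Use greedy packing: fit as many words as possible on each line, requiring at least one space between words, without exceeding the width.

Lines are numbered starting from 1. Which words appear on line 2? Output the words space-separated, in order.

Answer: forest orange

Derivation:
Line 1: ['it', 'south', 'angry'] (min_width=14, slack=3)
Line 2: ['forest', 'orange'] (min_width=13, slack=4)
Line 3: ['word', 'golden', 'who'] (min_width=15, slack=2)
Line 4: ['bus', 'dog', 'you'] (min_width=11, slack=6)
Line 5: ['mineral', 'of', 'that'] (min_width=15, slack=2)
Line 6: ['rock', 'were', 'sky'] (min_width=13, slack=4)
Line 7: ['program', 'leaf'] (min_width=12, slack=5)
Line 8: ['coffee', 'have', 'ant'] (min_width=15, slack=2)
Line 9: ['grass', 'was'] (min_width=9, slack=8)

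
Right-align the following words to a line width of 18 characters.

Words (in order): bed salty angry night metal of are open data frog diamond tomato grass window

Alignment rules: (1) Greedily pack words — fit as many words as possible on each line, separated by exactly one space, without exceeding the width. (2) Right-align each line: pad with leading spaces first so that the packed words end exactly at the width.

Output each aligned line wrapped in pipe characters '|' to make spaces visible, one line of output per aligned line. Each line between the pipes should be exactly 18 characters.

Answer: |   bed salty angry|
|night metal of are|
|    open data frog|
|    diamond tomato|
|      grass window|

Derivation:
Line 1: ['bed', 'salty', 'angry'] (min_width=15, slack=3)
Line 2: ['night', 'metal', 'of', 'are'] (min_width=18, slack=0)
Line 3: ['open', 'data', 'frog'] (min_width=14, slack=4)
Line 4: ['diamond', 'tomato'] (min_width=14, slack=4)
Line 5: ['grass', 'window'] (min_width=12, slack=6)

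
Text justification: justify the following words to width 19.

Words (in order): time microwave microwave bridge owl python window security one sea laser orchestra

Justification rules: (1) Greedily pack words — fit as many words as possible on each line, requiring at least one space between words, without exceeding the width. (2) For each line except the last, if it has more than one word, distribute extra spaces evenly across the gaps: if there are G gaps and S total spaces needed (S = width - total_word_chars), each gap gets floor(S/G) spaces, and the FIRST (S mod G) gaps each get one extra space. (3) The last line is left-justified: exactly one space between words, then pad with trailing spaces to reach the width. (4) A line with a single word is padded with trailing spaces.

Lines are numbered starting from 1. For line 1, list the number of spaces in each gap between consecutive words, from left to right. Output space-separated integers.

Line 1: ['time', 'microwave'] (min_width=14, slack=5)
Line 2: ['microwave', 'bridge'] (min_width=16, slack=3)
Line 3: ['owl', 'python', 'window'] (min_width=17, slack=2)
Line 4: ['security', 'one', 'sea'] (min_width=16, slack=3)
Line 5: ['laser', 'orchestra'] (min_width=15, slack=4)

Answer: 6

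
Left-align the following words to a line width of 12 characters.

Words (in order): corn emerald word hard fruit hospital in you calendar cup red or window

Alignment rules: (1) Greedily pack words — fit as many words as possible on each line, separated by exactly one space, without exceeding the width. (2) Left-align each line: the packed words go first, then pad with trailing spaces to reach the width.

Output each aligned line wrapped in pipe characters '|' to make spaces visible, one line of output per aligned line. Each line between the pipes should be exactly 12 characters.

Line 1: ['corn', 'emerald'] (min_width=12, slack=0)
Line 2: ['word', 'hard'] (min_width=9, slack=3)
Line 3: ['fruit'] (min_width=5, slack=7)
Line 4: ['hospital', 'in'] (min_width=11, slack=1)
Line 5: ['you', 'calendar'] (min_width=12, slack=0)
Line 6: ['cup', 'red', 'or'] (min_width=10, slack=2)
Line 7: ['window'] (min_width=6, slack=6)

Answer: |corn emerald|
|word hard   |
|fruit       |
|hospital in |
|you calendar|
|cup red or  |
|window      |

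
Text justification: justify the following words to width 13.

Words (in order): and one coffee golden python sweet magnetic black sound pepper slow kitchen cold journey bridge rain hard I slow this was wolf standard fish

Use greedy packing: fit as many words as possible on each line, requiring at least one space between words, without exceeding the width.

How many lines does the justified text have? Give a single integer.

Line 1: ['and', 'one'] (min_width=7, slack=6)
Line 2: ['coffee', 'golden'] (min_width=13, slack=0)
Line 3: ['python', 'sweet'] (min_width=12, slack=1)
Line 4: ['magnetic'] (min_width=8, slack=5)
Line 5: ['black', 'sound'] (min_width=11, slack=2)
Line 6: ['pepper', 'slow'] (min_width=11, slack=2)
Line 7: ['kitchen', 'cold'] (min_width=12, slack=1)
Line 8: ['journey'] (min_width=7, slack=6)
Line 9: ['bridge', 'rain'] (min_width=11, slack=2)
Line 10: ['hard', 'I', 'slow'] (min_width=11, slack=2)
Line 11: ['this', 'was', 'wolf'] (min_width=13, slack=0)
Line 12: ['standard', 'fish'] (min_width=13, slack=0)
Total lines: 12

Answer: 12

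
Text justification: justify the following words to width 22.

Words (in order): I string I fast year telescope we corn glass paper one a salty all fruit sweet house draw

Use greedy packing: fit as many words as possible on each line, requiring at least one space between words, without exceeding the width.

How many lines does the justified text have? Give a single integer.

Answer: 5

Derivation:
Line 1: ['I', 'string', 'I', 'fast', 'year'] (min_width=20, slack=2)
Line 2: ['telescope', 'we', 'corn'] (min_width=17, slack=5)
Line 3: ['glass', 'paper', 'one', 'a'] (min_width=17, slack=5)
Line 4: ['salty', 'all', 'fruit', 'sweet'] (min_width=21, slack=1)
Line 5: ['house', 'draw'] (min_width=10, slack=12)
Total lines: 5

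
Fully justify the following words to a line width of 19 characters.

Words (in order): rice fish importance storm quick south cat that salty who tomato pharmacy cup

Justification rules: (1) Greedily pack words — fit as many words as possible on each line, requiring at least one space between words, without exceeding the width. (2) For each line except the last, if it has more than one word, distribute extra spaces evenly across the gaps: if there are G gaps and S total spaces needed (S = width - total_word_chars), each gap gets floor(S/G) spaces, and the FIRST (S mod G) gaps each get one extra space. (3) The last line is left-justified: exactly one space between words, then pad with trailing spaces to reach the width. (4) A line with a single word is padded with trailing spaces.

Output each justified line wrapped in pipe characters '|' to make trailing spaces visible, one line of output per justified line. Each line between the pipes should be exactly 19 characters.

Line 1: ['rice', 'fish'] (min_width=9, slack=10)
Line 2: ['importance', 'storm'] (min_width=16, slack=3)
Line 3: ['quick', 'south', 'cat'] (min_width=15, slack=4)
Line 4: ['that', 'salty', 'who'] (min_width=14, slack=5)
Line 5: ['tomato', 'pharmacy', 'cup'] (min_width=19, slack=0)

Answer: |rice           fish|
|importance    storm|
|quick   south   cat|
|that    salty   who|
|tomato pharmacy cup|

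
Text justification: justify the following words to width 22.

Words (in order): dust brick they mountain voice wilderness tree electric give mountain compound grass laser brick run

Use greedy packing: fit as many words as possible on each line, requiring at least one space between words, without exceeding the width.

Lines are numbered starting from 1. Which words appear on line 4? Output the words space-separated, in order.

Answer: electric give mountain

Derivation:
Line 1: ['dust', 'brick', 'they'] (min_width=15, slack=7)
Line 2: ['mountain', 'voice'] (min_width=14, slack=8)
Line 3: ['wilderness', 'tree'] (min_width=15, slack=7)
Line 4: ['electric', 'give', 'mountain'] (min_width=22, slack=0)
Line 5: ['compound', 'grass', 'laser'] (min_width=20, slack=2)
Line 6: ['brick', 'run'] (min_width=9, slack=13)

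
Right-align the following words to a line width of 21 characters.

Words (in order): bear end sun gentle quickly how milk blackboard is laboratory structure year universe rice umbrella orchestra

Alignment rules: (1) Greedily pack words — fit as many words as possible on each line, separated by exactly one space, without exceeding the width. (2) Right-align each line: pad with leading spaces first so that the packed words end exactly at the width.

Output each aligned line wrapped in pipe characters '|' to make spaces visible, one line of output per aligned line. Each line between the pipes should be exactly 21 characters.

Line 1: ['bear', 'end', 'sun', 'gentle'] (min_width=19, slack=2)
Line 2: ['quickly', 'how', 'milk'] (min_width=16, slack=5)
Line 3: ['blackboard', 'is'] (min_width=13, slack=8)
Line 4: ['laboratory', 'structure'] (min_width=20, slack=1)
Line 5: ['year', 'universe', 'rice'] (min_width=18, slack=3)
Line 6: ['umbrella', 'orchestra'] (min_width=18, slack=3)

Answer: |  bear end sun gentle|
|     quickly how milk|
|        blackboard is|
| laboratory structure|
|   year universe rice|
|   umbrella orchestra|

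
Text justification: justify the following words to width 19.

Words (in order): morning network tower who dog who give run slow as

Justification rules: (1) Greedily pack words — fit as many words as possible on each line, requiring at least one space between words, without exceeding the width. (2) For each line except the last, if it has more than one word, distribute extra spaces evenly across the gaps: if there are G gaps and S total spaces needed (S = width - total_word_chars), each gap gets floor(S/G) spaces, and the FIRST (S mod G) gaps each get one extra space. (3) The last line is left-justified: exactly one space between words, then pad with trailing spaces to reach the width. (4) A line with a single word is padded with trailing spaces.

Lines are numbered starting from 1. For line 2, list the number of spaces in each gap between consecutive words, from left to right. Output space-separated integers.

Line 1: ['morning', 'network'] (min_width=15, slack=4)
Line 2: ['tower', 'who', 'dog', 'who'] (min_width=17, slack=2)
Line 3: ['give', 'run', 'slow', 'as'] (min_width=16, slack=3)

Answer: 2 2 1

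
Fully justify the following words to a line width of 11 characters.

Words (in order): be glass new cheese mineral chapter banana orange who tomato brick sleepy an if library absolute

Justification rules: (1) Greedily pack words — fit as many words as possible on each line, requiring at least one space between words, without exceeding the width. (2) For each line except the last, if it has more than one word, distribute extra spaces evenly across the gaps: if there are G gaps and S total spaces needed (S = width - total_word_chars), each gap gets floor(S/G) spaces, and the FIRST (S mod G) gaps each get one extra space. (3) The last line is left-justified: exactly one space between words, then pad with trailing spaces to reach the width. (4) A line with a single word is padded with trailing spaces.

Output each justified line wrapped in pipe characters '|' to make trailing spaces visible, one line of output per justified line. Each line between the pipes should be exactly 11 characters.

Answer: |be    glass|
|new  cheese|
|mineral    |
|chapter    |
|banana     |
|orange  who|
|tomato     |
|brick      |
|sleepy   an|
|if  library|
|absolute   |

Derivation:
Line 1: ['be', 'glass'] (min_width=8, slack=3)
Line 2: ['new', 'cheese'] (min_width=10, slack=1)
Line 3: ['mineral'] (min_width=7, slack=4)
Line 4: ['chapter'] (min_width=7, slack=4)
Line 5: ['banana'] (min_width=6, slack=5)
Line 6: ['orange', 'who'] (min_width=10, slack=1)
Line 7: ['tomato'] (min_width=6, slack=5)
Line 8: ['brick'] (min_width=5, slack=6)
Line 9: ['sleepy', 'an'] (min_width=9, slack=2)
Line 10: ['if', 'library'] (min_width=10, slack=1)
Line 11: ['absolute'] (min_width=8, slack=3)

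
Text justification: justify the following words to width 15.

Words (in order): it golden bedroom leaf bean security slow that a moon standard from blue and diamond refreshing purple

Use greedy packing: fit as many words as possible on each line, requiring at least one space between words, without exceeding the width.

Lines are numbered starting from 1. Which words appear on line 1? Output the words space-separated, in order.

Line 1: ['it', 'golden'] (min_width=9, slack=6)
Line 2: ['bedroom', 'leaf'] (min_width=12, slack=3)
Line 3: ['bean', 'security'] (min_width=13, slack=2)
Line 4: ['slow', 'that', 'a'] (min_width=11, slack=4)
Line 5: ['moon', 'standard'] (min_width=13, slack=2)
Line 6: ['from', 'blue', 'and'] (min_width=13, slack=2)
Line 7: ['diamond'] (min_width=7, slack=8)
Line 8: ['refreshing'] (min_width=10, slack=5)
Line 9: ['purple'] (min_width=6, slack=9)

Answer: it golden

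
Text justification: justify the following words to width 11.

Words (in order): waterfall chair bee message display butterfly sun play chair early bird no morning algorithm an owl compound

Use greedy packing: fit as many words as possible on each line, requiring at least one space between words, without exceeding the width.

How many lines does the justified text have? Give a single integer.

Answer: 12

Derivation:
Line 1: ['waterfall'] (min_width=9, slack=2)
Line 2: ['chair', 'bee'] (min_width=9, slack=2)
Line 3: ['message'] (min_width=7, slack=4)
Line 4: ['display'] (min_width=7, slack=4)
Line 5: ['butterfly'] (min_width=9, slack=2)
Line 6: ['sun', 'play'] (min_width=8, slack=3)
Line 7: ['chair', 'early'] (min_width=11, slack=0)
Line 8: ['bird', 'no'] (min_width=7, slack=4)
Line 9: ['morning'] (min_width=7, slack=4)
Line 10: ['algorithm'] (min_width=9, slack=2)
Line 11: ['an', 'owl'] (min_width=6, slack=5)
Line 12: ['compound'] (min_width=8, slack=3)
Total lines: 12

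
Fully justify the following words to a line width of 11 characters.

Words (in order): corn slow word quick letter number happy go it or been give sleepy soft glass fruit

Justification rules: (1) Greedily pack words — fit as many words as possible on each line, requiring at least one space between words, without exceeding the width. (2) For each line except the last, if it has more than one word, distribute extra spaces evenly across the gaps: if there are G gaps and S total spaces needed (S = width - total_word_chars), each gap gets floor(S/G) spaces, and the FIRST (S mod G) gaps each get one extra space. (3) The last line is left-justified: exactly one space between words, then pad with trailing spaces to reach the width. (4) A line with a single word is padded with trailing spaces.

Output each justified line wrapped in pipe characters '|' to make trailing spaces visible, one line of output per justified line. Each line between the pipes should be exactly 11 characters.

Answer: |corn   slow|
|word  quick|
|letter     |
|number     |
|happy go it|
|or     been|
|give sleepy|
|soft  glass|
|fruit      |

Derivation:
Line 1: ['corn', 'slow'] (min_width=9, slack=2)
Line 2: ['word', 'quick'] (min_width=10, slack=1)
Line 3: ['letter'] (min_width=6, slack=5)
Line 4: ['number'] (min_width=6, slack=5)
Line 5: ['happy', 'go', 'it'] (min_width=11, slack=0)
Line 6: ['or', 'been'] (min_width=7, slack=4)
Line 7: ['give', 'sleepy'] (min_width=11, slack=0)
Line 8: ['soft', 'glass'] (min_width=10, slack=1)
Line 9: ['fruit'] (min_width=5, slack=6)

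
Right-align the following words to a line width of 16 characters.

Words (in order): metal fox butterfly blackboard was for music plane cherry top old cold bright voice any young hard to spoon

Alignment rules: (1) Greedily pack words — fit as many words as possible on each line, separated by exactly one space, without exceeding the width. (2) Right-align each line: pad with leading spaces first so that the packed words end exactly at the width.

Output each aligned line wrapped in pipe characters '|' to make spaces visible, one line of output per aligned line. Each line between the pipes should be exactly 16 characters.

Line 1: ['metal', 'fox'] (min_width=9, slack=7)
Line 2: ['butterfly'] (min_width=9, slack=7)
Line 3: ['blackboard', 'was'] (min_width=14, slack=2)
Line 4: ['for', 'music', 'plane'] (min_width=15, slack=1)
Line 5: ['cherry', 'top', 'old'] (min_width=14, slack=2)
Line 6: ['cold', 'bright'] (min_width=11, slack=5)
Line 7: ['voice', 'any', 'young'] (min_width=15, slack=1)
Line 8: ['hard', 'to', 'spoon'] (min_width=13, slack=3)

Answer: |       metal fox|
|       butterfly|
|  blackboard was|
| for music plane|
|  cherry top old|
|     cold bright|
| voice any young|
|   hard to spoon|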